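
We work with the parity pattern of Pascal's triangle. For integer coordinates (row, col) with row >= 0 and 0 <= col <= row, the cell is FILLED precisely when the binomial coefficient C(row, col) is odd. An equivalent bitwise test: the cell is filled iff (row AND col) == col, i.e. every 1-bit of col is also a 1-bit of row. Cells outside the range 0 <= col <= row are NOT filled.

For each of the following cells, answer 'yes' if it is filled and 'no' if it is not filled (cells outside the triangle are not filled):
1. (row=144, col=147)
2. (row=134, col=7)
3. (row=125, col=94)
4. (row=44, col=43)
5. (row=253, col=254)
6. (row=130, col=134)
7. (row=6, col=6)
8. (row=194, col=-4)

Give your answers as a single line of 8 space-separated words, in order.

Answer: no no no no no no yes no

Derivation:
(144,147): col outside [0, 144] -> not filled
(134,7): row=0b10000110, col=0b111, row AND col = 0b110 = 6; 6 != 7 -> empty
(125,94): row=0b1111101, col=0b1011110, row AND col = 0b1011100 = 92; 92 != 94 -> empty
(44,43): row=0b101100, col=0b101011, row AND col = 0b101000 = 40; 40 != 43 -> empty
(253,254): col outside [0, 253] -> not filled
(130,134): col outside [0, 130] -> not filled
(6,6): row=0b110, col=0b110, row AND col = 0b110 = 6; 6 == 6 -> filled
(194,-4): col outside [0, 194] -> not filled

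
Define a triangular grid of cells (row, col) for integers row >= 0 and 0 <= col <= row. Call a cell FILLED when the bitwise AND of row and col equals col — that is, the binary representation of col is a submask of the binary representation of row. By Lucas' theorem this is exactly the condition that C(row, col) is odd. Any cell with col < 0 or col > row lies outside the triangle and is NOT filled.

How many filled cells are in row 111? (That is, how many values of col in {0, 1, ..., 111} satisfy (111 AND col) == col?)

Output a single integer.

111 in binary = 1101111
popcount(111) = number of 1-bits in 1101111 = 6
A col c satisfies (111 AND c) == c iff every set bit of c is also set in 111; each of the 6 set bits of 111 can independently be on or off in c.
count = 2^6 = 64

Answer: 64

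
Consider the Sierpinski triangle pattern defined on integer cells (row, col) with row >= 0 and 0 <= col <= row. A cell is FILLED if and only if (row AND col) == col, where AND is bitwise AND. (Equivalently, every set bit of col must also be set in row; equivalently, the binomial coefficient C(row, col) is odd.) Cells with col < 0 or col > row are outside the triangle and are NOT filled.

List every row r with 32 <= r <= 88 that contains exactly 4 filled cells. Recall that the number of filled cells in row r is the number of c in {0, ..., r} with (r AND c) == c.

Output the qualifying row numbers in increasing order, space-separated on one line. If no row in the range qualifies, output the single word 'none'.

Row r has 2^popcount(r) filled cells, so we need popcount(r) = log2(4) = 2.
Scan r = 32..88 and keep those with exactly 2 one-bits:
r=32=100000 popcount=1 -> skip
r=33=100001 popcount=2 -> KEEP
r=34=100010 popcount=2 -> KEEP
r=35=100011 popcount=3 -> skip
r=36=100100 popcount=2 -> KEEP
r=37=100101 popcount=3 -> skip
r=38=100110 popcount=3 -> skip
r=39=100111 popcount=4 -> skip
r=40=101000 popcount=2 -> KEEP
r=41=101001 popcount=3 -> skip
r=42=101010 popcount=3 -> skip
r=43=101011 popcount=4 -> skip
r=44=101100 popcount=3 -> skip
r=45=101101 popcount=4 -> skip
r=46=101110 popcount=4 -> skip
r=47=101111 popcount=5 -> skip
r=48=110000 popcount=2 -> KEEP
r=49=110001 popcount=3 -> skip
r=50=110010 popcount=3 -> skip
r=51=110011 popcount=4 -> skip
r=52=110100 popcount=3 -> skip
r=53=110101 popcount=4 -> skip
r=54=110110 popcount=4 -> skip
r=55=110111 popcount=5 -> skip
r=56=111000 popcount=3 -> skip
r=57=111001 popcount=4 -> skip
r=58=111010 popcount=4 -> skip
r=59=111011 popcount=5 -> skip
r=60=111100 popcount=4 -> skip
r=61=111101 popcount=5 -> skip
r=62=111110 popcount=5 -> skip
r=63=111111 popcount=6 -> skip
r=64=1000000 popcount=1 -> skip
r=65=1000001 popcount=2 -> KEEP
r=66=1000010 popcount=2 -> KEEP
r=67=1000011 popcount=3 -> skip
r=68=1000100 popcount=2 -> KEEP
r=69=1000101 popcount=3 -> skip
r=70=1000110 popcount=3 -> skip
r=71=1000111 popcount=4 -> skip
r=72=1001000 popcount=2 -> KEEP
r=73=1001001 popcount=3 -> skip
r=74=1001010 popcount=3 -> skip
r=75=1001011 popcount=4 -> skip
r=76=1001100 popcount=3 -> skip
r=77=1001101 popcount=4 -> skip
r=78=1001110 popcount=4 -> skip
r=79=1001111 popcount=5 -> skip
r=80=1010000 popcount=2 -> KEEP
r=81=1010001 popcount=3 -> skip
r=82=1010010 popcount=3 -> skip
r=83=1010011 popcount=4 -> skip
r=84=1010100 popcount=3 -> skip
r=85=1010101 popcount=4 -> skip
r=86=1010110 popcount=4 -> skip
r=87=1010111 popcount=5 -> skip
r=88=1011000 popcount=3 -> skip
Kept rows: 33 34 36 40 48 65 66 68 72 80

Answer: 33 34 36 40 48 65 66 68 72 80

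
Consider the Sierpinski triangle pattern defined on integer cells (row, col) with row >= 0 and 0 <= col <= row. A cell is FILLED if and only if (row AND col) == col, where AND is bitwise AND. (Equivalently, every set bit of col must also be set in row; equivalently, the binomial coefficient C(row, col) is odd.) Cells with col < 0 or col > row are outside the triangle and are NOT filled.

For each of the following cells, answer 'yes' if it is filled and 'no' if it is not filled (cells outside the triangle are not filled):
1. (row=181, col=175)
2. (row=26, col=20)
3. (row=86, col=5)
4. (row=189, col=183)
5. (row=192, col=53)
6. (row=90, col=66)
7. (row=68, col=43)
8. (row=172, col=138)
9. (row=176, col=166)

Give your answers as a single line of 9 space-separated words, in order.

Answer: no no no no no yes no no no

Derivation:
(181,175): row=0b10110101, col=0b10101111, row AND col = 0b10100101 = 165; 165 != 175 -> empty
(26,20): row=0b11010, col=0b10100, row AND col = 0b10000 = 16; 16 != 20 -> empty
(86,5): row=0b1010110, col=0b101, row AND col = 0b100 = 4; 4 != 5 -> empty
(189,183): row=0b10111101, col=0b10110111, row AND col = 0b10110101 = 181; 181 != 183 -> empty
(192,53): row=0b11000000, col=0b110101, row AND col = 0b0 = 0; 0 != 53 -> empty
(90,66): row=0b1011010, col=0b1000010, row AND col = 0b1000010 = 66; 66 == 66 -> filled
(68,43): row=0b1000100, col=0b101011, row AND col = 0b0 = 0; 0 != 43 -> empty
(172,138): row=0b10101100, col=0b10001010, row AND col = 0b10001000 = 136; 136 != 138 -> empty
(176,166): row=0b10110000, col=0b10100110, row AND col = 0b10100000 = 160; 160 != 166 -> empty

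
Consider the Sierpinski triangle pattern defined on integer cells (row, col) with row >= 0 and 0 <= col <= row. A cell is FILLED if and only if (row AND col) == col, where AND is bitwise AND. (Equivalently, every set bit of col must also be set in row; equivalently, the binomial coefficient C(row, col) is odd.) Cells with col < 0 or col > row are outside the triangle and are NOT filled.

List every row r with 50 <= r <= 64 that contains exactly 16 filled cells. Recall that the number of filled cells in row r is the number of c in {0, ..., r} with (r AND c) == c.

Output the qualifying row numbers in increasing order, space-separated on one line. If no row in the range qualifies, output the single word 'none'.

Answer: 51 53 54 57 58 60

Derivation:
Row r has 2^popcount(r) filled cells, so we need popcount(r) = log2(16) = 4.
Scan r = 50..64 and keep those with exactly 4 one-bits:
r=50=110010 popcount=3 -> skip
r=51=110011 popcount=4 -> KEEP
r=52=110100 popcount=3 -> skip
r=53=110101 popcount=4 -> KEEP
r=54=110110 popcount=4 -> KEEP
r=55=110111 popcount=5 -> skip
r=56=111000 popcount=3 -> skip
r=57=111001 popcount=4 -> KEEP
r=58=111010 popcount=4 -> KEEP
r=59=111011 popcount=5 -> skip
r=60=111100 popcount=4 -> KEEP
r=61=111101 popcount=5 -> skip
r=62=111110 popcount=5 -> skip
r=63=111111 popcount=6 -> skip
r=64=1000000 popcount=1 -> skip
Kept rows: 51 53 54 57 58 60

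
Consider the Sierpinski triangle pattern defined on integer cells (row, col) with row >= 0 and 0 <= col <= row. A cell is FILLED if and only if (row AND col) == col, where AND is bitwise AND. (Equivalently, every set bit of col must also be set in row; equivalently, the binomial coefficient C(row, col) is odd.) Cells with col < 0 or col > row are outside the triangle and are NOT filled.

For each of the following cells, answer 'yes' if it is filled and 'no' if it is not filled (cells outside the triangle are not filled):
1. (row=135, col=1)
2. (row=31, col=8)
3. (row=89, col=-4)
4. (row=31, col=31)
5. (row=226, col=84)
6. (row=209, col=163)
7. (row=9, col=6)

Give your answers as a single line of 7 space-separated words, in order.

(135,1): row=0b10000111, col=0b1, row AND col = 0b1 = 1; 1 == 1 -> filled
(31,8): row=0b11111, col=0b1000, row AND col = 0b1000 = 8; 8 == 8 -> filled
(89,-4): col outside [0, 89] -> not filled
(31,31): row=0b11111, col=0b11111, row AND col = 0b11111 = 31; 31 == 31 -> filled
(226,84): row=0b11100010, col=0b1010100, row AND col = 0b1000000 = 64; 64 != 84 -> empty
(209,163): row=0b11010001, col=0b10100011, row AND col = 0b10000001 = 129; 129 != 163 -> empty
(9,6): row=0b1001, col=0b110, row AND col = 0b0 = 0; 0 != 6 -> empty

Answer: yes yes no yes no no no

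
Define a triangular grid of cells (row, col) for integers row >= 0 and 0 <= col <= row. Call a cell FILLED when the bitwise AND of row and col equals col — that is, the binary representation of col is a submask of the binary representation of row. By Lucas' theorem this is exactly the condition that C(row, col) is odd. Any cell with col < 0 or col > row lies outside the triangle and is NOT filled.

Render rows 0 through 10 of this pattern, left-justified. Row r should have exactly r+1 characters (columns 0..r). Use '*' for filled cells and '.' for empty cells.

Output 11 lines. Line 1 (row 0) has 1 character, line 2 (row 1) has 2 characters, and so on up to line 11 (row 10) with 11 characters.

r0=0: *
r1=1: **
r2=10: *.*
r3=11: ****
r4=100: *...*
r5=101: **..**
r6=110: *.*.*.*
r7=111: ********
r8=1000: *.......*
r9=1001: **......**
r10=1010: *.*.....*.*

Answer: *
**
*.*
****
*...*
**..**
*.*.*.*
********
*.......*
**......**
*.*.....*.*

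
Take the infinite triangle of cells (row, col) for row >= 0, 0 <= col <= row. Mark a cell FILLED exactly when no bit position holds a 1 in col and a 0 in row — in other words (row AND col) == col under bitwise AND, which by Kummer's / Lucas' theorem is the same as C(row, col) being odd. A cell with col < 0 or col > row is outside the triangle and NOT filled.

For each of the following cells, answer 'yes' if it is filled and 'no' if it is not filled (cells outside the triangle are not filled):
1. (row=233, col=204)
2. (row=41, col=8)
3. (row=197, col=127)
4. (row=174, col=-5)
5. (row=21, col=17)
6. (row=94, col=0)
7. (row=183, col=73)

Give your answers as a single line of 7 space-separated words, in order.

(233,204): row=0b11101001, col=0b11001100, row AND col = 0b11001000 = 200; 200 != 204 -> empty
(41,8): row=0b101001, col=0b1000, row AND col = 0b1000 = 8; 8 == 8 -> filled
(197,127): row=0b11000101, col=0b1111111, row AND col = 0b1000101 = 69; 69 != 127 -> empty
(174,-5): col outside [0, 174] -> not filled
(21,17): row=0b10101, col=0b10001, row AND col = 0b10001 = 17; 17 == 17 -> filled
(94,0): row=0b1011110, col=0b0, row AND col = 0b0 = 0; 0 == 0 -> filled
(183,73): row=0b10110111, col=0b1001001, row AND col = 0b1 = 1; 1 != 73 -> empty

Answer: no yes no no yes yes no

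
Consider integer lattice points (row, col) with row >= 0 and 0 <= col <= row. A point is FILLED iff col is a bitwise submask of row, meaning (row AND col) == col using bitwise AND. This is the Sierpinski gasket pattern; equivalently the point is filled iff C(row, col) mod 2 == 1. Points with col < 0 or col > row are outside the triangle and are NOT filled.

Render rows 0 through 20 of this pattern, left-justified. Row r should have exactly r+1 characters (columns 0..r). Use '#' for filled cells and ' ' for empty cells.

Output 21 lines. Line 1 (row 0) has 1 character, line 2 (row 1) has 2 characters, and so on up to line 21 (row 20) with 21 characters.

Answer: #
##
# #
####
#   #
##  ##
# # # #
########
#       #
##      ##
# #     # #
####    ####
#   #   #   #
##  ##  ##  ##
# # # # # # # #
################
#               #
##              ##
# #             # #
####            ####
#   #           #   #

Derivation:
r0=0: #
r1=1: ##
r2=10: # #
r3=11: ####
r4=100: #   #
r5=101: ##  ##
r6=110: # # # #
r7=111: ########
r8=1000: #       #
r9=1001: ##      ##
r10=1010: # #     # #
r11=1011: ####    ####
r12=1100: #   #   #   #
r13=1101: ##  ##  ##  ##
r14=1110: # # # # # # # #
r15=1111: ################
r16=10000: #               #
r17=10001: ##              ##
r18=10010: # #             # #
r19=10011: ####            ####
r20=10100: #   #           #   #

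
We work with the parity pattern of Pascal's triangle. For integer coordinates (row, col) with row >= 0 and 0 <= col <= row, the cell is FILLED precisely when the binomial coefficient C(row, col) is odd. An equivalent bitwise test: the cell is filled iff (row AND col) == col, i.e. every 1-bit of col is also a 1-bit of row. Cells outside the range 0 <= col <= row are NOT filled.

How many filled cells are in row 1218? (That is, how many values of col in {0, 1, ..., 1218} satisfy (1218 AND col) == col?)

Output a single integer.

Answer: 16

Derivation:
1218 in binary = 10011000010
popcount(1218) = number of 1-bits in 10011000010 = 4
A col c satisfies (1218 AND c) == c iff every set bit of c is also set in 1218; each of the 4 set bits of 1218 can independently be on or off in c.
count = 2^4 = 16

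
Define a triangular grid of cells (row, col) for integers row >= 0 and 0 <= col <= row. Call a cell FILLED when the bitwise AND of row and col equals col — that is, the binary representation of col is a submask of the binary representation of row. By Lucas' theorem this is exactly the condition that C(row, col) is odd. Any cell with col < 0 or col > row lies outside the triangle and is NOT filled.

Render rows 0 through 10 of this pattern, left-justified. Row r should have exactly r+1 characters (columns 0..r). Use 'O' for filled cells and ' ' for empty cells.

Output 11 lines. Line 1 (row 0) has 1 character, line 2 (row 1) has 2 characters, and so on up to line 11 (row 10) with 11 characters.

r0=0: O
r1=1: OO
r2=10: O O
r3=11: OOOO
r4=100: O   O
r5=101: OO  OO
r6=110: O O O O
r7=111: OOOOOOOO
r8=1000: O       O
r9=1001: OO      OO
r10=1010: O O     O O

Answer: O
OO
O O
OOOO
O   O
OO  OO
O O O O
OOOOOOOO
O       O
OO      OO
O O     O O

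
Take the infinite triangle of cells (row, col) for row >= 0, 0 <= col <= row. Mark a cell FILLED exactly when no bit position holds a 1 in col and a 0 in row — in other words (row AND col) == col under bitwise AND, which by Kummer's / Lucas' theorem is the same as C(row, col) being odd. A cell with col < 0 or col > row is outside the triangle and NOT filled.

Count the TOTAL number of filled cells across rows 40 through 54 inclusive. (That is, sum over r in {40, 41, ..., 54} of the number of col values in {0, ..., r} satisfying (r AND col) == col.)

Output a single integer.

Answer: 184

Derivation:
r40=101000 pc2: +4 =4
r41=101001 pc3: +8 =12
r42=101010 pc3: +8 =20
r43=101011 pc4: +16 =36
r44=101100 pc3: +8 =44
r45=101101 pc4: +16 =60
r46=101110 pc4: +16 =76
r47=101111 pc5: +32 =108
r48=110000 pc2: +4 =112
r49=110001 pc3: +8 =120
r50=110010 pc3: +8 =128
r51=110011 pc4: +16 =144
r52=110100 pc3: +8 =152
r53=110101 pc4: +16 =168
r54=110110 pc4: +16 =184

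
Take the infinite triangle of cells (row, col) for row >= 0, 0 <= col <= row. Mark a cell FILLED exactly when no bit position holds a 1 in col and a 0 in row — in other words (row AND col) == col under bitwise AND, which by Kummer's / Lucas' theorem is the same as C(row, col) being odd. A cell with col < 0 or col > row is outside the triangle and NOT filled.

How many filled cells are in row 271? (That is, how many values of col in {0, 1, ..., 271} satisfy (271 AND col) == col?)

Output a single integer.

Answer: 32

Derivation:
271 in binary = 100001111
popcount(271) = number of 1-bits in 100001111 = 5
A col c satisfies (271 AND c) == c iff every set bit of c is also set in 271; each of the 5 set bits of 271 can independently be on or off in c.
count = 2^5 = 32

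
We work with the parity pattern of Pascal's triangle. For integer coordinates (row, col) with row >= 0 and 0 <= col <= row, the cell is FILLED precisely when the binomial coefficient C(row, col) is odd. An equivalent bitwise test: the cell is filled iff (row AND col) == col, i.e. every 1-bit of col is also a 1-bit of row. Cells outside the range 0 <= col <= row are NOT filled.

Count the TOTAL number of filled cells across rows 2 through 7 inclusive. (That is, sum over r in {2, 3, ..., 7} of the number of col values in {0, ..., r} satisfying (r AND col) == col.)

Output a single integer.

Answer: 24

Derivation:
r2=10 pc1: +2 =2
r3=11 pc2: +4 =6
r4=100 pc1: +2 =8
r5=101 pc2: +4 =12
r6=110 pc2: +4 =16
r7=111 pc3: +8 =24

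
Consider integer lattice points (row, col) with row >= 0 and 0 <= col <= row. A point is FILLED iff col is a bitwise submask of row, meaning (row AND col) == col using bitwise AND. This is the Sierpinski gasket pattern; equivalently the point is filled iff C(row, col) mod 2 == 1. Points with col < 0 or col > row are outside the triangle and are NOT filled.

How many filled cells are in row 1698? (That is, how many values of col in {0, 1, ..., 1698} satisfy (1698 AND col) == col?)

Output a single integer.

Answer: 32

Derivation:
1698 in binary = 11010100010
popcount(1698) = number of 1-bits in 11010100010 = 5
A col c satisfies (1698 AND c) == c iff every set bit of c is also set in 1698; each of the 5 set bits of 1698 can independently be on or off in c.
count = 2^5 = 32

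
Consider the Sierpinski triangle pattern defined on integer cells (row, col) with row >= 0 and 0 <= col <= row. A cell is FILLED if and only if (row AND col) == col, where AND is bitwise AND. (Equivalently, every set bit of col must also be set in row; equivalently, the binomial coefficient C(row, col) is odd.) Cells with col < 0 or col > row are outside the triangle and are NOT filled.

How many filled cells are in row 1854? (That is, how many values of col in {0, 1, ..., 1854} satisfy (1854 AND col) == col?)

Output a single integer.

1854 in binary = 11100111110
popcount(1854) = number of 1-bits in 11100111110 = 8
A col c satisfies (1854 AND c) == c iff every set bit of c is also set in 1854; each of the 8 set bits of 1854 can independently be on or off in c.
count = 2^8 = 256

Answer: 256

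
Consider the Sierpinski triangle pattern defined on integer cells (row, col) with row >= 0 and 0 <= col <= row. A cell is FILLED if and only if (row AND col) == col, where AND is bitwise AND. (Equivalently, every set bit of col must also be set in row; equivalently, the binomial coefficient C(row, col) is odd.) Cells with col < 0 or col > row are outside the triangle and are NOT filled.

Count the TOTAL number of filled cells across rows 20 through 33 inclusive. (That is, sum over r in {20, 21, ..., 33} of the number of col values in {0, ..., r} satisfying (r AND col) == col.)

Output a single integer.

r20=10100 pc2: +4 =4
r21=10101 pc3: +8 =12
r22=10110 pc3: +8 =20
r23=10111 pc4: +16 =36
r24=11000 pc2: +4 =40
r25=11001 pc3: +8 =48
r26=11010 pc3: +8 =56
r27=11011 pc4: +16 =72
r28=11100 pc3: +8 =80
r29=11101 pc4: +16 =96
r30=11110 pc4: +16 =112
r31=11111 pc5: +32 =144
r32=100000 pc1: +2 =146
r33=100001 pc2: +4 =150

Answer: 150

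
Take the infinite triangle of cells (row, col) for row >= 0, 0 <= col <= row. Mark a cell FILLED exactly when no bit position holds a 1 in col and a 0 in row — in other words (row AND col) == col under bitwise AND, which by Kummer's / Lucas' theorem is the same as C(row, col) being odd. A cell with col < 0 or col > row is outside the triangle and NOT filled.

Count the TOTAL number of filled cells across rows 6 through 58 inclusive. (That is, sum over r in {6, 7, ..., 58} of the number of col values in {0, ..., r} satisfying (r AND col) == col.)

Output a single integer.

r6=110 pc2: +4 =4
r7=111 pc3: +8 =12
r8=1000 pc1: +2 =14
r9=1001 pc2: +4 =18
r10=1010 pc2: +4 =22
r11=1011 pc3: +8 =30
r12=1100 pc2: +4 =34
r13=1101 pc3: +8 =42
r14=1110 pc3: +8 =50
r15=1111 pc4: +16 =66
r16=10000 pc1: +2 =68
r17=10001 pc2: +4 =72
r18=10010 pc2: +4 =76
r19=10011 pc3: +8 =84
r20=10100 pc2: +4 =88
r21=10101 pc3: +8 =96
r22=10110 pc3: +8 =104
r23=10111 pc4: +16 =120
r24=11000 pc2: +4 =124
r25=11001 pc3: +8 =132
r26=11010 pc3: +8 =140
r27=11011 pc4: +16 =156
r28=11100 pc3: +8 =164
r29=11101 pc4: +16 =180
r30=11110 pc4: +16 =196
r31=11111 pc5: +32 =228
r32=100000 pc1: +2 =230
r33=100001 pc2: +4 =234
r34=100010 pc2: +4 =238
r35=100011 pc3: +8 =246
r36=100100 pc2: +4 =250
r37=100101 pc3: +8 =258
r38=100110 pc3: +8 =266
r39=100111 pc4: +16 =282
r40=101000 pc2: +4 =286
r41=101001 pc3: +8 =294
r42=101010 pc3: +8 =302
r43=101011 pc4: +16 =318
r44=101100 pc3: +8 =326
r45=101101 pc4: +16 =342
r46=101110 pc4: +16 =358
r47=101111 pc5: +32 =390
r48=110000 pc2: +4 =394
r49=110001 pc3: +8 =402
r50=110010 pc3: +8 =410
r51=110011 pc4: +16 =426
r52=110100 pc3: +8 =434
r53=110101 pc4: +16 =450
r54=110110 pc4: +16 =466
r55=110111 pc5: +32 =498
r56=111000 pc3: +8 =506
r57=111001 pc4: +16 =522
r58=111010 pc4: +16 =538

Answer: 538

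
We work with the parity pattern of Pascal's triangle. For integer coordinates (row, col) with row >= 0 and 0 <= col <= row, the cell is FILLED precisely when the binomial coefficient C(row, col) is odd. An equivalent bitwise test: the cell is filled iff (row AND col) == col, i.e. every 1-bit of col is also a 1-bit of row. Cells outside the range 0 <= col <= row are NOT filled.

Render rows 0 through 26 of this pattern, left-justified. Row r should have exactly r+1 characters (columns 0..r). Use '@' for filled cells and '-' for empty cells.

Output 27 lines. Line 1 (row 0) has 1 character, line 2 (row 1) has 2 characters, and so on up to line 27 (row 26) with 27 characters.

Answer: @
@@
@-@
@@@@
@---@
@@--@@
@-@-@-@
@@@@@@@@
@-------@
@@------@@
@-@-----@-@
@@@@----@@@@
@---@---@---@
@@--@@--@@--@@
@-@-@-@-@-@-@-@
@@@@@@@@@@@@@@@@
@---------------@
@@--------------@@
@-@-------------@-@
@@@@------------@@@@
@---@-----------@---@
@@--@@----------@@--@@
@-@-@-@---------@-@-@-@
@@@@@@@@--------@@@@@@@@
@-------@-------@-------@
@@------@@------@@------@@
@-@-----@-@-----@-@-----@-@

Derivation:
r0=0: @
r1=1: @@
r2=10: @-@
r3=11: @@@@
r4=100: @---@
r5=101: @@--@@
r6=110: @-@-@-@
r7=111: @@@@@@@@
r8=1000: @-------@
r9=1001: @@------@@
r10=1010: @-@-----@-@
r11=1011: @@@@----@@@@
r12=1100: @---@---@---@
r13=1101: @@--@@--@@--@@
r14=1110: @-@-@-@-@-@-@-@
r15=1111: @@@@@@@@@@@@@@@@
r16=10000: @---------------@
r17=10001: @@--------------@@
r18=10010: @-@-------------@-@
r19=10011: @@@@------------@@@@
r20=10100: @---@-----------@---@
r21=10101: @@--@@----------@@--@@
r22=10110: @-@-@-@---------@-@-@-@
r23=10111: @@@@@@@@--------@@@@@@@@
r24=11000: @-------@-------@-------@
r25=11001: @@------@@------@@------@@
r26=11010: @-@-----@-@-----@-@-----@-@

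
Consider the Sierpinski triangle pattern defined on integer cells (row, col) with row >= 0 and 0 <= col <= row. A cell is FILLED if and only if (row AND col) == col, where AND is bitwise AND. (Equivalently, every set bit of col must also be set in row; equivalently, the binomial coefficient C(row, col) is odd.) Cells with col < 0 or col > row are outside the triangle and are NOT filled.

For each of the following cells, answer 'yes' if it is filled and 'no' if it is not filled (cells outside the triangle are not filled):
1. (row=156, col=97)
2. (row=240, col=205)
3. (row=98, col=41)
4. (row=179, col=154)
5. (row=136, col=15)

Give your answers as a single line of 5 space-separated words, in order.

Answer: no no no no no

Derivation:
(156,97): row=0b10011100, col=0b1100001, row AND col = 0b0 = 0; 0 != 97 -> empty
(240,205): row=0b11110000, col=0b11001101, row AND col = 0b11000000 = 192; 192 != 205 -> empty
(98,41): row=0b1100010, col=0b101001, row AND col = 0b100000 = 32; 32 != 41 -> empty
(179,154): row=0b10110011, col=0b10011010, row AND col = 0b10010010 = 146; 146 != 154 -> empty
(136,15): row=0b10001000, col=0b1111, row AND col = 0b1000 = 8; 8 != 15 -> empty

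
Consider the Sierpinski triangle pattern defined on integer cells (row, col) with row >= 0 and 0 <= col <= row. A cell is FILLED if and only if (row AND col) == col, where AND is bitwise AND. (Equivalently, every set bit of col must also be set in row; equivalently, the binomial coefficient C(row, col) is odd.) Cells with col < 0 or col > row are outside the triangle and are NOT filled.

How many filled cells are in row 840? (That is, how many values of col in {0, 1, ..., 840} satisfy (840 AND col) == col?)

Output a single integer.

Answer: 16

Derivation:
840 in binary = 1101001000
popcount(840) = number of 1-bits in 1101001000 = 4
A col c satisfies (840 AND c) == c iff every set bit of c is also set in 840; each of the 4 set bits of 840 can independently be on or off in c.
count = 2^4 = 16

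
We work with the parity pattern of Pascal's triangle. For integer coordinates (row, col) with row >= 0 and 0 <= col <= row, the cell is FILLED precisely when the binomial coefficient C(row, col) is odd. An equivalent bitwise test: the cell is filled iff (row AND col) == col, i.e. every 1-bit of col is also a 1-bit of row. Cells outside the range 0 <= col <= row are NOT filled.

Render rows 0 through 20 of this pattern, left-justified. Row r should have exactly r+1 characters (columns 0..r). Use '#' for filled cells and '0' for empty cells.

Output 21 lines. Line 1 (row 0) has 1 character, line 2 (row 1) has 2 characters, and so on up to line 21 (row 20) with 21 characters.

r0=0: #
r1=1: ##
r2=10: #0#
r3=11: ####
r4=100: #000#
r5=101: ##00##
r6=110: #0#0#0#
r7=111: ########
r8=1000: #0000000#
r9=1001: ##000000##
r10=1010: #0#00000#0#
r11=1011: ####0000####
r12=1100: #000#000#000#
r13=1101: ##00##00##00##
r14=1110: #0#0#0#0#0#0#0#
r15=1111: ################
r16=10000: #000000000000000#
r17=10001: ##00000000000000##
r18=10010: #0#0000000000000#0#
r19=10011: ####000000000000####
r20=10100: #000#00000000000#000#

Answer: #
##
#0#
####
#000#
##00##
#0#0#0#
########
#0000000#
##000000##
#0#00000#0#
####0000####
#000#000#000#
##00##00##00##
#0#0#0#0#0#0#0#
################
#000000000000000#
##00000000000000##
#0#0000000000000#0#
####000000000000####
#000#00000000000#000#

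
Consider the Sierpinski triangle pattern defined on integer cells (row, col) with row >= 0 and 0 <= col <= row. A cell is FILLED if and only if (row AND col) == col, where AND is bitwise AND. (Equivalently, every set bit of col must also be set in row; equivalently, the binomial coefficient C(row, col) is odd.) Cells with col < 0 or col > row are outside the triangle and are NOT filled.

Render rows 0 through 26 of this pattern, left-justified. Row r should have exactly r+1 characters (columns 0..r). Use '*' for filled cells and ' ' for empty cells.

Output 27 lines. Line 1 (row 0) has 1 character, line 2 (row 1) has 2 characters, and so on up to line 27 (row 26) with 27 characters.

r0=0: *
r1=1: **
r2=10: * *
r3=11: ****
r4=100: *   *
r5=101: **  **
r6=110: * * * *
r7=111: ********
r8=1000: *       *
r9=1001: **      **
r10=1010: * *     * *
r11=1011: ****    ****
r12=1100: *   *   *   *
r13=1101: **  **  **  **
r14=1110: * * * * * * * *
r15=1111: ****************
r16=10000: *               *
r17=10001: **              **
r18=10010: * *             * *
r19=10011: ****            ****
r20=10100: *   *           *   *
r21=10101: **  **          **  **
r22=10110: * * * *         * * * *
r23=10111: ********        ********
r24=11000: *       *       *       *
r25=11001: **      **      **      **
r26=11010: * *     * *     * *     * *

Answer: *
**
* *
****
*   *
**  **
* * * *
********
*       *
**      **
* *     * *
****    ****
*   *   *   *
**  **  **  **
* * * * * * * *
****************
*               *
**              **
* *             * *
****            ****
*   *           *   *
**  **          **  **
* * * *         * * * *
********        ********
*       *       *       *
**      **      **      **
* *     * *     * *     * *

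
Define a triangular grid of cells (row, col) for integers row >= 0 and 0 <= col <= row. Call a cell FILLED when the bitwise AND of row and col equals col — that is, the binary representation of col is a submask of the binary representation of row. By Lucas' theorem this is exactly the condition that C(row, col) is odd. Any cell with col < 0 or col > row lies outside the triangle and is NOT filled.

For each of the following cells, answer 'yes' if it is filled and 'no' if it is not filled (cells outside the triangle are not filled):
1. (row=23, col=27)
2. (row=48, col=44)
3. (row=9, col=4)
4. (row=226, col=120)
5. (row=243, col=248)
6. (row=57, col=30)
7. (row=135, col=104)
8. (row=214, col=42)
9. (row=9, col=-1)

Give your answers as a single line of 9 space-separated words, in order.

Answer: no no no no no no no no no

Derivation:
(23,27): col outside [0, 23] -> not filled
(48,44): row=0b110000, col=0b101100, row AND col = 0b100000 = 32; 32 != 44 -> empty
(9,4): row=0b1001, col=0b100, row AND col = 0b0 = 0; 0 != 4 -> empty
(226,120): row=0b11100010, col=0b1111000, row AND col = 0b1100000 = 96; 96 != 120 -> empty
(243,248): col outside [0, 243] -> not filled
(57,30): row=0b111001, col=0b11110, row AND col = 0b11000 = 24; 24 != 30 -> empty
(135,104): row=0b10000111, col=0b1101000, row AND col = 0b0 = 0; 0 != 104 -> empty
(214,42): row=0b11010110, col=0b101010, row AND col = 0b10 = 2; 2 != 42 -> empty
(9,-1): col outside [0, 9] -> not filled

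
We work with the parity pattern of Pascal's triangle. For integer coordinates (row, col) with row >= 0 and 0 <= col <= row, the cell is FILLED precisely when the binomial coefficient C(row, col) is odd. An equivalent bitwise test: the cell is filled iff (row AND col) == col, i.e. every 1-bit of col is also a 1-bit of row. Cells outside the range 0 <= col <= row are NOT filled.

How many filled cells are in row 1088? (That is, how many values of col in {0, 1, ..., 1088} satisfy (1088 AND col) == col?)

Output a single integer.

1088 in binary = 10001000000
popcount(1088) = number of 1-bits in 10001000000 = 2
A col c satisfies (1088 AND c) == c iff every set bit of c is also set in 1088; each of the 2 set bits of 1088 can independently be on or off in c.
count = 2^2 = 4

Answer: 4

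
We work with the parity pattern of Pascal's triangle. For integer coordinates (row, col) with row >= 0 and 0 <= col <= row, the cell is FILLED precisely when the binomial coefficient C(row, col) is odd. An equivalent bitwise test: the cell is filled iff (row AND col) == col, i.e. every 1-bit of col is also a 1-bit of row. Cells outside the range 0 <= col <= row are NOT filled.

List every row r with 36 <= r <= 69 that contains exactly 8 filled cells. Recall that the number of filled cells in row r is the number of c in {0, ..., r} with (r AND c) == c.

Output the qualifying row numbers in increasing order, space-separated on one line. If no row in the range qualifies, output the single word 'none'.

Answer: 37 38 41 42 44 49 50 52 56 67 69

Derivation:
Row r has 2^popcount(r) filled cells, so we need popcount(r) = log2(8) = 3.
Scan r = 36..69 and keep those with exactly 3 one-bits:
r=36=100100 popcount=2 -> skip
r=37=100101 popcount=3 -> KEEP
r=38=100110 popcount=3 -> KEEP
r=39=100111 popcount=4 -> skip
r=40=101000 popcount=2 -> skip
r=41=101001 popcount=3 -> KEEP
r=42=101010 popcount=3 -> KEEP
r=43=101011 popcount=4 -> skip
r=44=101100 popcount=3 -> KEEP
r=45=101101 popcount=4 -> skip
r=46=101110 popcount=4 -> skip
r=47=101111 popcount=5 -> skip
r=48=110000 popcount=2 -> skip
r=49=110001 popcount=3 -> KEEP
r=50=110010 popcount=3 -> KEEP
r=51=110011 popcount=4 -> skip
r=52=110100 popcount=3 -> KEEP
r=53=110101 popcount=4 -> skip
r=54=110110 popcount=4 -> skip
r=55=110111 popcount=5 -> skip
r=56=111000 popcount=3 -> KEEP
r=57=111001 popcount=4 -> skip
r=58=111010 popcount=4 -> skip
r=59=111011 popcount=5 -> skip
r=60=111100 popcount=4 -> skip
r=61=111101 popcount=5 -> skip
r=62=111110 popcount=5 -> skip
r=63=111111 popcount=6 -> skip
r=64=1000000 popcount=1 -> skip
r=65=1000001 popcount=2 -> skip
r=66=1000010 popcount=2 -> skip
r=67=1000011 popcount=3 -> KEEP
r=68=1000100 popcount=2 -> skip
r=69=1000101 popcount=3 -> KEEP
Kept rows: 37 38 41 42 44 49 50 52 56 67 69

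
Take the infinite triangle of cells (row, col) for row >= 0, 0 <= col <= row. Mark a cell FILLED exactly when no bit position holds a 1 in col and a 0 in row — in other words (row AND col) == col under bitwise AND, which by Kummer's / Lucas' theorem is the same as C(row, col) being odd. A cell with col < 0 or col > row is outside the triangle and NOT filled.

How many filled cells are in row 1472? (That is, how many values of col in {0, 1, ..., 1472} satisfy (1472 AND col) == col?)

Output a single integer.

Answer: 16

Derivation:
1472 in binary = 10111000000
popcount(1472) = number of 1-bits in 10111000000 = 4
A col c satisfies (1472 AND c) == c iff every set bit of c is also set in 1472; each of the 4 set bits of 1472 can independently be on or off in c.
count = 2^4 = 16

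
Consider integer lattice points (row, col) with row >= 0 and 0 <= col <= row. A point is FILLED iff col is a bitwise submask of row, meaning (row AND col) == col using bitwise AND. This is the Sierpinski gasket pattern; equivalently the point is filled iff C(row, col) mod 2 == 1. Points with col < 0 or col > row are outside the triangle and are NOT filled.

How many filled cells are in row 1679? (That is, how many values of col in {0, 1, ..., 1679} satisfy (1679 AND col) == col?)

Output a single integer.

1679 in binary = 11010001111
popcount(1679) = number of 1-bits in 11010001111 = 7
A col c satisfies (1679 AND c) == c iff every set bit of c is also set in 1679; each of the 7 set bits of 1679 can independently be on or off in c.
count = 2^7 = 128

Answer: 128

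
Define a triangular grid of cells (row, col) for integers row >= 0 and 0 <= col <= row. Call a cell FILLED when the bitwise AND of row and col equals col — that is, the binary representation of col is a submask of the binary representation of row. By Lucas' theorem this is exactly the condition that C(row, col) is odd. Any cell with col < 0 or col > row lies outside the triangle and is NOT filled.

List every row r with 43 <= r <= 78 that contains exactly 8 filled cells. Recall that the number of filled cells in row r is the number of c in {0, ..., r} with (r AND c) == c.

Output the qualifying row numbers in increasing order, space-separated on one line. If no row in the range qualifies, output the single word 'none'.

Answer: 44 49 50 52 56 67 69 70 73 74 76

Derivation:
Row r has 2^popcount(r) filled cells, so we need popcount(r) = log2(8) = 3.
Scan r = 43..78 and keep those with exactly 3 one-bits:
r=43=101011 popcount=4 -> skip
r=44=101100 popcount=3 -> KEEP
r=45=101101 popcount=4 -> skip
r=46=101110 popcount=4 -> skip
r=47=101111 popcount=5 -> skip
r=48=110000 popcount=2 -> skip
r=49=110001 popcount=3 -> KEEP
r=50=110010 popcount=3 -> KEEP
r=51=110011 popcount=4 -> skip
r=52=110100 popcount=3 -> KEEP
r=53=110101 popcount=4 -> skip
r=54=110110 popcount=4 -> skip
r=55=110111 popcount=5 -> skip
r=56=111000 popcount=3 -> KEEP
r=57=111001 popcount=4 -> skip
r=58=111010 popcount=4 -> skip
r=59=111011 popcount=5 -> skip
r=60=111100 popcount=4 -> skip
r=61=111101 popcount=5 -> skip
r=62=111110 popcount=5 -> skip
r=63=111111 popcount=6 -> skip
r=64=1000000 popcount=1 -> skip
r=65=1000001 popcount=2 -> skip
r=66=1000010 popcount=2 -> skip
r=67=1000011 popcount=3 -> KEEP
r=68=1000100 popcount=2 -> skip
r=69=1000101 popcount=3 -> KEEP
r=70=1000110 popcount=3 -> KEEP
r=71=1000111 popcount=4 -> skip
r=72=1001000 popcount=2 -> skip
r=73=1001001 popcount=3 -> KEEP
r=74=1001010 popcount=3 -> KEEP
r=75=1001011 popcount=4 -> skip
r=76=1001100 popcount=3 -> KEEP
r=77=1001101 popcount=4 -> skip
r=78=1001110 popcount=4 -> skip
Kept rows: 44 49 50 52 56 67 69 70 73 74 76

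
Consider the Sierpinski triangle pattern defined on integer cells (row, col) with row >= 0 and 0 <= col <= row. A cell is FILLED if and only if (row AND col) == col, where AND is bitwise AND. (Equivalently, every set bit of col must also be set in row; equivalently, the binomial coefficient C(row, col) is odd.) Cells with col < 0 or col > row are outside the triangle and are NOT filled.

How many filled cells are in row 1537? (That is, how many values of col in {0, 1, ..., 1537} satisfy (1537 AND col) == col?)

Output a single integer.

Answer: 8

Derivation:
1537 in binary = 11000000001
popcount(1537) = number of 1-bits in 11000000001 = 3
A col c satisfies (1537 AND c) == c iff every set bit of c is also set in 1537; each of the 3 set bits of 1537 can independently be on or off in c.
count = 2^3 = 8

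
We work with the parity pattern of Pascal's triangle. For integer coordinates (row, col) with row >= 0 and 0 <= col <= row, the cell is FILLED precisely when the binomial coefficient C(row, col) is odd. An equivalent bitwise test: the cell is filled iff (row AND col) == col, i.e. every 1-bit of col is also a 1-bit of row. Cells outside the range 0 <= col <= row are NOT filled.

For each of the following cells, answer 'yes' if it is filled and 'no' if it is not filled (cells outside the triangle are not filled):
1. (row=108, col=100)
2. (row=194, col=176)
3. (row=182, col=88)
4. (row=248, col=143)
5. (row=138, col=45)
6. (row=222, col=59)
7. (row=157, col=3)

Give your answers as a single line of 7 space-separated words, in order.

(108,100): row=0b1101100, col=0b1100100, row AND col = 0b1100100 = 100; 100 == 100 -> filled
(194,176): row=0b11000010, col=0b10110000, row AND col = 0b10000000 = 128; 128 != 176 -> empty
(182,88): row=0b10110110, col=0b1011000, row AND col = 0b10000 = 16; 16 != 88 -> empty
(248,143): row=0b11111000, col=0b10001111, row AND col = 0b10001000 = 136; 136 != 143 -> empty
(138,45): row=0b10001010, col=0b101101, row AND col = 0b1000 = 8; 8 != 45 -> empty
(222,59): row=0b11011110, col=0b111011, row AND col = 0b11010 = 26; 26 != 59 -> empty
(157,3): row=0b10011101, col=0b11, row AND col = 0b1 = 1; 1 != 3 -> empty

Answer: yes no no no no no no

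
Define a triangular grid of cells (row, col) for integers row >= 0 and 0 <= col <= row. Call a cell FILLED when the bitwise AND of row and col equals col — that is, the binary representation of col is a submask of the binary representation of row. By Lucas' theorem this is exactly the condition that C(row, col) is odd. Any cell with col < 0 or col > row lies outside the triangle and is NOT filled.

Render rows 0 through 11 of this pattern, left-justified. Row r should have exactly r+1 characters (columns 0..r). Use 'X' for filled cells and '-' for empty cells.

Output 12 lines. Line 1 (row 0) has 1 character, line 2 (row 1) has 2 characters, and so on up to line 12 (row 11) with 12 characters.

Answer: X
XX
X-X
XXXX
X---X
XX--XX
X-X-X-X
XXXXXXXX
X-------X
XX------XX
X-X-----X-X
XXXX----XXXX

Derivation:
r0=0: X
r1=1: XX
r2=10: X-X
r3=11: XXXX
r4=100: X---X
r5=101: XX--XX
r6=110: X-X-X-X
r7=111: XXXXXXXX
r8=1000: X-------X
r9=1001: XX------XX
r10=1010: X-X-----X-X
r11=1011: XXXX----XXXX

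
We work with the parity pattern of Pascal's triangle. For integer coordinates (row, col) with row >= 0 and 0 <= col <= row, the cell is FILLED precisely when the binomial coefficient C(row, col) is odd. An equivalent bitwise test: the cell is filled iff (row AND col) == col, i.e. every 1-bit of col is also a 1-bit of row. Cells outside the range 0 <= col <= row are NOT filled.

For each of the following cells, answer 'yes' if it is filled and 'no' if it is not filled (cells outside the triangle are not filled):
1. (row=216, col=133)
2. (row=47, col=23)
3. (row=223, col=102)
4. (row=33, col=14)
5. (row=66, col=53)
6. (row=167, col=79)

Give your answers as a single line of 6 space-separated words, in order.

Answer: no no no no no no

Derivation:
(216,133): row=0b11011000, col=0b10000101, row AND col = 0b10000000 = 128; 128 != 133 -> empty
(47,23): row=0b101111, col=0b10111, row AND col = 0b111 = 7; 7 != 23 -> empty
(223,102): row=0b11011111, col=0b1100110, row AND col = 0b1000110 = 70; 70 != 102 -> empty
(33,14): row=0b100001, col=0b1110, row AND col = 0b0 = 0; 0 != 14 -> empty
(66,53): row=0b1000010, col=0b110101, row AND col = 0b0 = 0; 0 != 53 -> empty
(167,79): row=0b10100111, col=0b1001111, row AND col = 0b111 = 7; 7 != 79 -> empty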